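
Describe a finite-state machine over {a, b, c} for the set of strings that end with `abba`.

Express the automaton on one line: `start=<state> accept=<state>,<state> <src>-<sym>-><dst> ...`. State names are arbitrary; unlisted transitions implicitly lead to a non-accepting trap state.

Let each state record the length of the longest suffix of the input read so far that is also a prefix of `abba`. q1 means the last symbol is `a`; q2 means the last 2 symbols are `ab`; q3 means the last 3 symbols are `abb`; q4 means the last 4 symbols are `abba`. Accept only at q4, where the string currently ends in `abba`.
        a   b   c  
>  q0   q1  q0  q0 
   q1   q1  q2  q0 
   q2   q1  q3  q0 
   q3   q4  q0  q0 
 * q4   q1  q2  q0 
(> = start, * = accepting)

start=q0 accept=q4 q0-a->q1 q0-b->q0 q0-c->q0 q1-a->q1 q1-b->q2 q1-c->q0 q2-a->q1 q2-b->q3 q2-c->q0 q3-a->q4 q3-b->q0 q3-c->q0 q4-a->q1 q4-b->q2 q4-c->q0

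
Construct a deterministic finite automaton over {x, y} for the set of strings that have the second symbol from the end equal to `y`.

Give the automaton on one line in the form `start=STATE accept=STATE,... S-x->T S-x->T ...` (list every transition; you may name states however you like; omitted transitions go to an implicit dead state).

A DFA must remember the last 2 symbols (since which symbol is second-to-last isn't known until the input ends). Use one state per possible window of the last ≤2 symbols; accept from those whose window starts with `y`.
A 7-state machine:
       x  y 
>  A   B  C 
   B   D  E 
   C   F  G 
   D   D  E 
   E   F  G 
 * F   D  E 
 * G   F  G 
(> = start, * = accepting)

start=A accept=F,G A-x->B A-y->C B-x->D B-y->E C-x->F C-y->G D-x->D D-y->E E-x->F E-y->G F-x->D F-y->E G-x->F G-y->G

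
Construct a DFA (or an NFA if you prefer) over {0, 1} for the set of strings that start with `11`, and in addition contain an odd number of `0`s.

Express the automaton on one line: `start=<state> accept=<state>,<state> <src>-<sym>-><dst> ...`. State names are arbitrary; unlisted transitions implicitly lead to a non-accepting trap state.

start=s0 accept=s4 s0-0->s1 s0-1->s2 s1-0->s1 s1-1->s1 s2-0->s1 s2-1->s3 s3-0->s4 s3-1->s3 s4-0->s3 s4-1->s4

Handle the two conditions separately and then intersect. The first has 4 states tracking whether the input so far still matches the prefix `11`; the second has 2 states tracking the count of `0`s modulo 2. A product state is a pair (one from each), accepting exactly when both do. Equivalent product states are then merged.
5 states suffice.
        0   1  
>  s0   s1  s2 
   s1   s1  s1 
   s2   s1  s3 
   s3   s4  s3 
 * s4   s3  s4 
(> = start, * = accepting)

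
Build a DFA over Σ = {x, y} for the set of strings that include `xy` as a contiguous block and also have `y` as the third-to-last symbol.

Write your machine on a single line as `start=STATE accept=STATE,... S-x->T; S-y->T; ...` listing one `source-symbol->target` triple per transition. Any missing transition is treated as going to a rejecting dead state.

Build one automaton per condition and run them in lockstep. One (3 states) tracks whether and how much of `xy` has been seen; the other (15 states) tracks the last 3 symbols read. Each combined state is a pair, one component from each; accept when both components accept. Equivalent product states are then merged.
An 11-state machine:
       x  y 
>  A   B  C 
   B   B  D 
   C   E  C 
   D   F  G 
   E   B  H 
   F   I  H 
   G   J  K 
 * H   F  G 
 * I   B  D 
 * J   I  H 
 * K   J  K 
(> = start, * = accepting)

start=A; accept=H,I,J,K; A-x->B; A-y->C; B-x->B; B-y->D; C-x->E; C-y->C; D-x->F; D-y->G; E-x->B; E-y->H; F-x->I; F-y->H; G-x->J; G-y->K; H-x->F; H-y->G; I-x->B; I-y->D; J-x->I; J-y->H; K-x->J; K-y->K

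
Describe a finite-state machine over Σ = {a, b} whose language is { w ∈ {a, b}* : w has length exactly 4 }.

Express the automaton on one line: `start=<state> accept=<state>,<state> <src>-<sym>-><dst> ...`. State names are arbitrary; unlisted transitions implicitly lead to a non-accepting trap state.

start=q0 accept=q4 q0-a->q1 q0-b->q1 q1-a->q2 q1-b->q2 q2-a->q3 q2-b->q3 q3-a->q4 q3-b->q4 q4-a->q5 q4-b->q5 q5-a->q5 q5-b->q5

Count input length up to 5: every symbol moves from q0 toward q5, which means 'more than 4' and absorbs. Accept from {q4}.
6 states suffice.
        a   b  
>  q0   q1  q1 
   q1   q2  q2 
   q2   q3  q3 
   q3   q4  q4 
 * q4   q5  q5 
   q5   q5  q5 
(> = start, * = accepting)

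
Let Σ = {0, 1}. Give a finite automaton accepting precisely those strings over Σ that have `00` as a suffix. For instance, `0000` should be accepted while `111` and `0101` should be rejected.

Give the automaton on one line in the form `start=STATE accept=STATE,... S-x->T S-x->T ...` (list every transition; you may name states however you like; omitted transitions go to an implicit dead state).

Let each state record the length of the longest suffix of the input read so far that is also a prefix of `00`. q1 means the last symbol is `0`; q2 means the last 2 symbols are `00`. Accept only at q2, where the string currently ends in `00`.
With 3 states:
        0   1  
>  q0   q1  q0 
   q1   q2  q0 
 * q2   q2  q0 
(> = start, * = accepting)

start=q0 accept=q2 q0-0->q1 q0-1->q0 q1-0->q2 q1-1->q0 q2-0->q2 q2-1->q0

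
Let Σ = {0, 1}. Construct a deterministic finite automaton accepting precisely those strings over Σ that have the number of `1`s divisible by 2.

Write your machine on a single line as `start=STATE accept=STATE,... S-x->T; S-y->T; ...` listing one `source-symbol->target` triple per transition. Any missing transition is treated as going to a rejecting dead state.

start=q0; accept=q0; q0-0->q0; q0-1->q1; q1-0->q1; q1-1->q0

The only thing that matters is how many `1`s have appeared, reduced mod 2. Use one state per residue: q0 for 0, …, q1 for 1. Reading `1` moves to the next residue; anything else stays put. q0 is accepting.
With 2 states:
        0   1  
>* q0   q0  q1 
   q1   q1  q0 
(> = start, * = accepting)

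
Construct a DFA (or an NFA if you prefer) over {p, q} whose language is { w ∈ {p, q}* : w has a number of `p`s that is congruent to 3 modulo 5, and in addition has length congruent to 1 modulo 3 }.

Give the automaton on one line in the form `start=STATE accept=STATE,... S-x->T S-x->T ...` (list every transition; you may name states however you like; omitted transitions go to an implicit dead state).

start=s0 accept=s10 s0-p->s1 s0-q->s2 s1-p->s3 s1-q->s4 s2-p->s4 s2-q->s5 s3-p->s6 s3-q->s7 s4-p->s7 s4-q->s8 s5-p->s8 s5-q->s0 s6-p->s9 s6-q->s10 s7-p->s10 s7-q->s11 s8-p->s11 s8-q->s1 s9-p->s5 s9-q->s12 s10-p->s12 s10-q->s13 s11-p->s13 s11-q->s3 s12-p->s0 s12-q->s14 s13-p->s14 s13-q->s6 s14-p->s2 s14-q->s9

Build one automaton per condition and run them in lockstep. One (5 states) tracks the count of `p`s modulo 5; the other (3 states) tracks the input length modulo 3. Each combined state is a pair, one component from each; accept when both components accept.
          p    q  
>  s0     s1   s2 
   s1     s3   s4 
   s2     s4   s5 
   s3     s6   s7 
   s4     s7   s8 
   s5     s8   s0 
   s6     s9  s10 
   s7    s10  s11 
   s8    s11   s1 
   s9     s5  s12 
 * s10   s12  s13 
   s11   s13   s3 
   s12    s0  s14 
   s13   s14   s6 
   s14    s2   s9 
(> = start, * = accepting)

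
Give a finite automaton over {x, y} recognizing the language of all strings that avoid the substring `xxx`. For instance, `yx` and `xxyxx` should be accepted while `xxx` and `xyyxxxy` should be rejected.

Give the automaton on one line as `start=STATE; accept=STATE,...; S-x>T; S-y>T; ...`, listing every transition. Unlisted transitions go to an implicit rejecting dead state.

start=q0; accept=q0,q1,q2; q0-x>q1; q0-y>q0; q1-x>q2; q1-y>q0; q2-x>q3; q2-y>q0; q3-x>q3; q3-y>q3

Track partial matches of the forbidden pattern `xxx`. State q3 is a dead state reached once `xxx` has occurred; every other state accepts. q0 means no part of `xxx` is currently matched.
A 4-state machine:
        x   y  
>* q0   q1  q0 
 * q1   q2  q0 
 * q2   q3  q0 
   q3   q3  q3 
(> = start, * = accepting)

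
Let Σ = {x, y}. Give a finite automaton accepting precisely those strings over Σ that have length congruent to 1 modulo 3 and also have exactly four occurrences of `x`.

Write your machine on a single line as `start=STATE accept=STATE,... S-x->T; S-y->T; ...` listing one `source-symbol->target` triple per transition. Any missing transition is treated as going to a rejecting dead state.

Run two small machines in parallel and take their product. The first has 3 states tracking the input length modulo 3; the second has 6 states tracking the count of `x`s, saturating at 5. A product state is a pair (one from each), accepting exactly when both do. Equivalent product states are then merged.
With 16 states:
          x    y  
>  s0     s1   s2 
   s1     s3   s4 
   s2     s4   s5 
   s3     s6   s7 
   s4     s7   s8 
   s5     s8   s0 
   s6     s9  s10 
   s7    s10  s11 
   s8    s11   s1 
 * s9    s12  s13 
   s10   s13  s14 
   s11   s14   s3 
   s12   s12  s12 
   s13   s12  s15 
   s14   s15   s6 
   s15   s12   s9 
(> = start, * = accepting)

start=s0; accept=s9; s0-x->s1; s0-y->s2; s1-x->s3; s1-y->s4; s2-x->s4; s2-y->s5; s3-x->s6; s3-y->s7; s4-x->s7; s4-y->s8; s5-x->s8; s5-y->s0; s6-x->s9; s6-y->s10; s7-x->s10; s7-y->s11; s8-x->s11; s8-y->s1; s9-x->s12; s9-y->s13; s10-x->s13; s10-y->s14; s11-x->s14; s11-y->s3; s12-x->s12; s12-y->s12; s13-x->s12; s13-y->s15; s14-x->s15; s14-y->s6; s15-x->s12; s15-y->s9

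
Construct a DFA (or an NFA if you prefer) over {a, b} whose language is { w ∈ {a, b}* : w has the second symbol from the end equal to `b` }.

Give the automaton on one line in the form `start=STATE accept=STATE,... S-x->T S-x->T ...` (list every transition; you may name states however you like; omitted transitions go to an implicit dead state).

A DFA must remember the last 2 symbols (since which symbol is second-to-last isn't known until the input ends). Use one state per possible window of the last ≤2 symbols; accept from those whose window starts with `b`.
        a   b  
>  q0   q1  q2 
   q1   q3  q4 
   q2   q5  q6 
   q3   q3  q4 
   q4   q5  q6 
 * q5   q3  q4 
 * q6   q5  q6 
(> = start, * = accepting)

start=q0 accept=q5,q6 q0-a->q1 q0-b->q2 q1-a->q3 q1-b->q4 q2-a->q5 q2-b->q6 q3-a->q3 q3-b->q4 q4-a->q5 q4-b->q6 q5-a->q3 q5-b->q4 q6-a->q5 q6-b->q6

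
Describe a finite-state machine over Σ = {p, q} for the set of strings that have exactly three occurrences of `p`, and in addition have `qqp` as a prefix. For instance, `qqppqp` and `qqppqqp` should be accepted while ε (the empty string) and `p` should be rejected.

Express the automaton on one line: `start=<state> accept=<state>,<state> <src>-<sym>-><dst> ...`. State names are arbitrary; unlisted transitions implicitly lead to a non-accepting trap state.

start=s0 accept=s6 s0-p->s1 s0-q->s2 s1-p->s1 s1-q->s1 s2-p->s1 s2-q->s3 s3-p->s4 s3-q->s1 s4-p->s5 s4-q->s4 s5-p->s6 s5-q->s5 s6-p->s1 s6-q->s6

Build one automaton per condition and run them in lockstep. The first has 5 states tracking the count of `p`s, saturating at 4; the second has 5 states tracking whether the input so far still matches the prefix `qqp`. A product state is a pair (one from each), accepting exactly when both do. After merging equivalent states the machine shrinks.
With 7 states:
        p   q  
>  s0   s1  s2 
   s1   s1  s1 
   s2   s1  s3 
   s3   s4  s1 
   s4   s5  s4 
   s5   s6  s5 
 * s6   s1  s6 
(> = start, * = accepting)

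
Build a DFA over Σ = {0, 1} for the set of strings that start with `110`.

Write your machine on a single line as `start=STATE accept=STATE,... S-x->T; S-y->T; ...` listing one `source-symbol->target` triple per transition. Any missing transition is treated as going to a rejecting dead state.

Walk along `110` while the input agrees: from A take `1` to B, and so on. Any deviation drops to the rejecting sink E. Once D is reached the prefix is confirmed and every continuation is accepted.
       0  1 
>  A   E  B 
   B   E  C 
   C   D  E 
 * D   D  D 
   E   E  E 
(> = start, * = accepting)

start=A; accept=D; A-0->E; A-1->B; B-0->E; B-1->C; C-0->D; C-1->E; D-0->D; D-1->D; E-0->E; E-1->E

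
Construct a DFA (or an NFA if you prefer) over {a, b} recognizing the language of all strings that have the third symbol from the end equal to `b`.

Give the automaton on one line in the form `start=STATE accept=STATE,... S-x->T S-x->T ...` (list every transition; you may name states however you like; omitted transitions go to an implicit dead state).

A DFA must remember the last 3 symbols (since which symbol is third-to-last isn't known until the input ends). Use one state per possible window of the last ≤3 symbols; accept from those whose window starts with `b`.
A 15-state machine:
          a    b  
>  S0     S1   S2 
   S1     S3   S4 
   S2     S5   S6 
   S3     S7   S8 
   S4     S9  S10 
   S5    S11  S12 
   S6    S13  S14 
   S7     S7   S8 
   S8     S9  S10 
   S9    S11  S12 
   S10   S13  S14 
 * S11    S7   S8 
 * S12    S9  S10 
 * S13   S11  S12 
 * S14   S13  S14 
(> = start, * = accepting)

start=S0 accept=S11,S12,S13,S14 S0-a->S1 S0-b->S2 S1-a->S3 S1-b->S4 S2-a->S5 S2-b->S6 S3-a->S7 S3-b->S8 S4-a->S9 S4-b->S10 S5-a->S11 S5-b->S12 S6-a->S13 S6-b->S14 S7-a->S7 S7-b->S8 S8-a->S9 S8-b->S10 S9-a->S11 S9-b->S12 S10-a->S13 S10-b->S14 S11-a->S7 S11-b->S8 S12-a->S9 S12-b->S10 S13-a->S11 S13-b->S12 S14-a->S13 S14-b->S14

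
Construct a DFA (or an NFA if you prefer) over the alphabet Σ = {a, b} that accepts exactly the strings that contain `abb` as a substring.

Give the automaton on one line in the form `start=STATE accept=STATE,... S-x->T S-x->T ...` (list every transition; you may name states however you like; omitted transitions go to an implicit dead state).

start=s0 accept=s3 s0-a->s1 s0-b->s0 s1-a->s1 s1-b->s2 s2-a->s1 s2-b->s3 s3-a->s3 s3-b->s3

Track how much of `abb` has been matched so far: state s0 is no progress, s3 is the absorbing accept state reached once `abb` has occurred. Intermediate states record partial matches; on a mismatch, fall back to the longest reusable overlap.
A 4-state machine:
        a   b  
>  s0   s1  s0 
   s1   s1  s2 
   s2   s1  s3 
 * s3   s3  s3 
(> = start, * = accepting)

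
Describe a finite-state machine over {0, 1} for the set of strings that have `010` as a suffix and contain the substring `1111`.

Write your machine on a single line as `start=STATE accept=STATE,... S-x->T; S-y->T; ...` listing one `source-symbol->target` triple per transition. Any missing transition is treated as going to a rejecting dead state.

start=s0; accept=s7; s0-0->s0; s0-1->s1; s1-0->s0; s1-1->s2; s2-0->s0; s2-1->s3; s3-0->s0; s3-1->s4; s4-0->s5; s4-1->s4; s5-0->s5; s5-1->s6; s6-0->s7; s6-1->s4; s7-0->s5; s7-1->s6

Run two small machines in parallel and take their product. The first has 4 states tracking how much of the suffix `010` has currently been matched; the second has 5 states tracking whether and how much of `1111` has been seen. A product state is a pair (one from each), accepting exactly when both do. Equivalent product states are then merged.
        0   1  
>  s0   s0  s1 
   s1   s0  s2 
   s2   s0  s3 
   s3   s0  s4 
   s4   s5  s4 
   s5   s5  s6 
   s6   s7  s4 
 * s7   s5  s6 
(> = start, * = accepting)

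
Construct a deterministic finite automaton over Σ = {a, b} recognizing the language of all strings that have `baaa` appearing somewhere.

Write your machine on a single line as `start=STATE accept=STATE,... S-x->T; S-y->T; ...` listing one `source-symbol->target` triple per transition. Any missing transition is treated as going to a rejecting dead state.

start=s0; accept=s4; s0-a->s0; s0-b->s1; s1-a->s2; s1-b->s1; s2-a->s3; s2-b->s1; s3-a->s4; s3-b->s1; s4-a->s4; s4-b->s4

States s0..s3 record the length of the longest prefix of `baaa` that matches the current input suffix. Reaching s4 means `baaa` has been seen, and we stay there forever. Accept from s4.
5 states suffice.
        a   b  
>  s0   s0  s1 
   s1   s2  s1 
   s2   s3  s1 
   s3   s4  s1 
 * s4   s4  s4 
(> = start, * = accepting)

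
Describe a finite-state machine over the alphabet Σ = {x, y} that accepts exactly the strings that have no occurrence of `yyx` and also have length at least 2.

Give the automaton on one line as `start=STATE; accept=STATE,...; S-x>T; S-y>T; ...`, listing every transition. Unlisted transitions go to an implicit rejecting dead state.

Build one automaton per condition and run them in lockstep. One (4 states) tracks partial matches of the forbidden pattern `yyx`; the other (4 states) tracks the input length, saturating at 3. Each combined state is a pair, one component from each; accept when both components accept. Equivalent product states are then merged.
7 states suffice.
        x   y  
>  q0   q1  q2 
   q1   q3  q4 
   q2   q3  q5 
 * q3   q3  q4 
 * q4   q3  q5 
 * q5   q6  q5 
   q6   q6  q6 
(> = start, * = accepting)

start=q0; accept=q3,q4,q5; q0-x>q1; q0-y>q2; q1-x>q3; q1-y>q4; q2-x>q3; q2-y>q5; q3-x>q3; q3-y>q4; q4-x>q3; q4-y>q5; q5-x>q6; q5-y>q5; q6-x>q6; q6-y>q6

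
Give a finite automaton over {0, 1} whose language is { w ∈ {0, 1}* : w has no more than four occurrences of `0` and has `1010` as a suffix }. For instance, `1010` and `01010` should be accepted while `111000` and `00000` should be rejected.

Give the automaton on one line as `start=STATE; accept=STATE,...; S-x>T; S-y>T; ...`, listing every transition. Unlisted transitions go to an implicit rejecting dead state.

start=s0; accept=s12,s14,s15; s0-0>s1; s0-1>s2; s1-0>s3; s1-1>s4; s2-0>s5; s2-1>s2; s3-0>s6; s3-1>s7; s4-0>s8; s4-1>s4; s5-0>s3; s5-1>s9; s6-0>s6; s6-1>s6; s7-0>s10; s7-1>s7; s8-0>s6; s8-1>s11; s9-0>s12; s9-1>s4; s10-0>s6; s10-1>s13; s11-0>s14; s11-1>s7; s12-0>s6; s12-1>s11; s13-0>s15; s13-1>s6; s14-0>s6; s14-1>s13; s15-0>s6; s15-1>s6

Build one automaton per condition and run them in lockstep. The first has 6 states tracking the count of `0`s, saturating at 5; the second has 5 states tracking how much of the suffix `1010` has currently been matched. A product state is a pair (one from each), accepting exactly when both do. Minimizing collapses redundant product states.
With 16 states:
          0    1  
>  s0     s1   s2 
   s1     s3   s4 
   s2     s5   s2 
   s3     s6   s7 
   s4     s8   s4 
   s5     s3   s9 
   s6     s6   s6 
   s7    s10   s7 
   s8     s6  s11 
   s9    s12   s4 
   s10    s6  s13 
   s11   s14   s7 
 * s12    s6  s11 
   s13   s15   s6 
 * s14    s6  s13 
 * s15    s6   s6 
(> = start, * = accepting)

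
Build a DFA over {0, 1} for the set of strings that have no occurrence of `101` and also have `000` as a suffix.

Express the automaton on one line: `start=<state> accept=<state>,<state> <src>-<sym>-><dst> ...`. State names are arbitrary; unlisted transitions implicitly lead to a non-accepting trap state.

Build one automaton per condition and run them in lockstep. One (4 states) tracks partial matches of the forbidden pattern `101`; the other (4 states) tracks how much of the suffix `000` has currently been matched. Each combined state is a pair, one component from each; accept when both components accept. Minimizing collapses redundant product states.
       0  1 
>  A   B  C 
   B   D  C 
   C   E  C 
   D   F  C 
   E   D  G 
 * F   F  C 
   G   G  G 
(> = start, * = accepting)

start=A accept=F A-0->B A-1->C B-0->D B-1->C C-0->E C-1->C D-0->F D-1->C E-0->D E-1->G F-0->F F-1->C G-0->G G-1->G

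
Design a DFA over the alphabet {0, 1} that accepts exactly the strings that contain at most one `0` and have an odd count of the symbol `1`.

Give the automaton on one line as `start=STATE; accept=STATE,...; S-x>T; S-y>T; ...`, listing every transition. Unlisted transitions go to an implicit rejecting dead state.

start=S0; accept=S2,S4; S0-0>S1; S0-1>S2; S1-0>S3; S1-1>S4; S2-0>S4; S2-1>S0; S3-0>S3; S3-1>S3; S4-0>S3; S4-1>S1

Build one automaton per condition and run them in lockstep. One (3 states) tracks the count of `0`s, saturating at 2; the other (2 states) tracks the count of `1`s modulo 2. Each combined state is a pair, one component from each; accept when both components accept. Equivalent product states are then merged.
A 5-state machine:
        0   1  
>  S0   S1  S2 
   S1   S3  S4 
 * S2   S4  S0 
   S3   S3  S3 
 * S4   S3  S1 
(> = start, * = accepting)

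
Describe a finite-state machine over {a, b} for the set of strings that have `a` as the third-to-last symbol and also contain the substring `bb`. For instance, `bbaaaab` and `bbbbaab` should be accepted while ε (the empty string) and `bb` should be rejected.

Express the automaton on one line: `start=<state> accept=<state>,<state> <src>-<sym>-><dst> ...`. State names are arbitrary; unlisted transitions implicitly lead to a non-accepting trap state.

Build one automaton per condition and run them in lockstep. The first has 15 states tracking the last 3 symbols read; the second has 3 states tracking whether and how much of `bb` has been seen. A product state is a pair (one from each), accepting exactly when both do. Minimizing collapses redundant product states.
With 12 states:
          a    b  
>  s0     s1   s2 
   s1     s1   s3 
   s2     s1   s4 
   s3     s1   s5 
   s4     s6   s4 
 * s5     s6   s4 
   s6     s7   s8 
   s7     s9  s10 
   s8    s11   s5 
 * s9     s9  s10 
 * s10   s11   s5 
 * s11    s7   s8 
(> = start, * = accepting)

start=s0 accept=s5,s9,s10,s11 s0-a->s1 s0-b->s2 s1-a->s1 s1-b->s3 s2-a->s1 s2-b->s4 s3-a->s1 s3-b->s5 s4-a->s6 s4-b->s4 s5-a->s6 s5-b->s4 s6-a->s7 s6-b->s8 s7-a->s9 s7-b->s10 s8-a->s11 s8-b->s5 s9-a->s9 s9-b->s10 s10-a->s11 s10-b->s5 s11-a->s7 s11-b->s8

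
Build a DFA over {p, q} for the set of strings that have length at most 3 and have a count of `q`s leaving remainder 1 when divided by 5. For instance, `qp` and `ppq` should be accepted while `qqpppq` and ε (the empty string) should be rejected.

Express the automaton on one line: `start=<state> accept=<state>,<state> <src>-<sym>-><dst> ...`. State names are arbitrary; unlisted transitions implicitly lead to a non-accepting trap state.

start=A accept=C,E,G A-p->B A-q->C B-p->D B-q->E C-p->E C-q->F D-p->F D-q->G E-p->G E-q->F F-p->F F-q->F G-p->F G-q->F

Handle the two conditions separately and then intersect. One (5 states) tracks the input length, saturating at 4; the other (5 states) tracks the count of `q`s modulo 5. Each combined state is a pair, one component from each; accept when both components accept. After merging equivalent states the machine shrinks.
7 states suffice.
       p  q 
>  A   B  C 
   B   D  E 
 * C   E  F 
   D   F  G 
 * E   G  F 
   F   F  F 
 * G   F  F 
(> = start, * = accepting)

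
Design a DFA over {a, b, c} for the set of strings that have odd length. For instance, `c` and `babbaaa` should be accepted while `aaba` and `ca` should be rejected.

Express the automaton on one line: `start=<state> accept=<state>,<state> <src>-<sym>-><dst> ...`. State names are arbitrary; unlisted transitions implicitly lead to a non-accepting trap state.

Count input length modulo 2: every symbol advances one step around the cycle S0 → S1 → S0. Accept at S1.
        a   b   c  
>  S0   S1  S1  S1 
 * S1   S0  S0  S0 
(> = start, * = accepting)

start=S0 accept=S1 S0-a->S1 S0-b->S1 S0-c->S1 S1-a->S0 S1-b->S0 S1-c->S0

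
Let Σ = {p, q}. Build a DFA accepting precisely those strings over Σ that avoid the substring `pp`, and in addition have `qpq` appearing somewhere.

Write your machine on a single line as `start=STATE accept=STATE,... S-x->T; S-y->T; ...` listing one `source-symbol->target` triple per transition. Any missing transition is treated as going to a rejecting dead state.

Handle the two conditions separately and then intersect. The first has 3 states tracking partial matches of the forbidden pattern `pp`; the second has 4 states tracking whether and how much of `qpq` has been seen. A product state is a pair (one from each), accepting exactly when both do. After merging equivalent states the machine shrinks.
7 states suffice.
       p  q 
>  A   B  C 
   B   D  C 
   C   E  C 
   D   D  D 
   E   D  F 
 * F   G  F 
 * G   D  F 
(> = start, * = accepting)

start=A; accept=F,G; A-p->B; A-q->C; B-p->D; B-q->C; C-p->E; C-q->C; D-p->D; D-q->D; E-p->D; E-q->F; F-p->G; F-q->F; G-p->D; G-q->F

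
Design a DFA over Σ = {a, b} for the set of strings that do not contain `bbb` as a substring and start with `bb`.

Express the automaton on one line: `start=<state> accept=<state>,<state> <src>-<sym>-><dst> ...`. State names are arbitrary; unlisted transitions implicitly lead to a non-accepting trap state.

start=q0 accept=q3,q4,q5 q0-a->q1 q0-b->q2 q1-a->q1 q1-b->q1 q2-a->q1 q2-b->q3 q3-a->q4 q3-b->q1 q4-a->q4 q4-b->q5 q5-a->q4 q5-b->q3

Handle the two conditions separately and then intersect. One (4 states) tracks partial matches of the forbidden pattern `bbb`; the other (4 states) tracks whether the input so far still matches the prefix `bb`. Each combined state is a pair, one component from each; accept when both components accept. Minimizing collapses redundant product states.
        a   b  
>  q0   q1  q2 
   q1   q1  q1 
   q2   q1  q3 
 * q3   q4  q1 
 * q4   q4  q5 
 * q5   q4  q3 
(> = start, * = accepting)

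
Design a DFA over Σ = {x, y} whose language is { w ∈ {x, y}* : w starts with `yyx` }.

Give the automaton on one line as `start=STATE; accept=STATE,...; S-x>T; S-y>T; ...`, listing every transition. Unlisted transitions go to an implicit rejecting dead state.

Check the first 3 symbols one by one: q0 through q2 record how many have matched `yyx` so far; any wrong symbol goes to the dead state q4. After all 3 match we enter the accepting sink q3.
A 5-state machine:
        x   y  
>  q0   q4  q1 
   q1   q4  q2 
   q2   q3  q4 
 * q3   q3  q3 
   q4   q4  q4 
(> = start, * = accepting)

start=q0; accept=q3; q0-x>q4; q0-y>q1; q1-x>q4; q1-y>q2; q2-x>q3; q2-y>q4; q3-x>q3; q3-y>q3; q4-x>q4; q4-y>q4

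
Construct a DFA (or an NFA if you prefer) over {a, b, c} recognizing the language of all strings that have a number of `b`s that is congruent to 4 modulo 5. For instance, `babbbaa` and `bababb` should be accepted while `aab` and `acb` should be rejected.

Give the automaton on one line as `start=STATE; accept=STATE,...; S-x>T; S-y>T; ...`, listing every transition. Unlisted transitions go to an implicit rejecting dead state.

The only thing that matters is how many `b`s have appeared, reduced mod 5. Use one state per residue: q0 for 0, …, q4 for 4. Reading `b` moves to the next residue; anything else stays put. q4 is accepting.
With 5 states:
        a   b   c  
>  q0   q0  q1  q0 
   q1   q1  q2  q1 
   q2   q2  q3  q2 
   q3   q3  q4  q3 
 * q4   q4  q0  q4 
(> = start, * = accepting)

start=q0; accept=q4; q0-a>q0; q0-b>q1; q0-c>q0; q1-a>q1; q1-b>q2; q1-c>q1; q2-a>q2; q2-b>q3; q2-c>q2; q3-a>q3; q3-b>q4; q3-c>q3; q4-a>q4; q4-b>q0; q4-c>q4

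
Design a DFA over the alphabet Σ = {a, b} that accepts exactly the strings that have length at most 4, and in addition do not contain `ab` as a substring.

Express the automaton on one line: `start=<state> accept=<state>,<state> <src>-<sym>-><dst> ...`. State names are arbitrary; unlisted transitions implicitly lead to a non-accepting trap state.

Build one automaton per condition and run them in lockstep. One (6 states) tracks the input length, saturating at 5; the other (3 states) tracks partial matches of the forbidden pattern `ab`. Each combined state is a pair, one component from each; accept when both components accept. Equivalent product states are then merged.
A 9-state machine:
        a   b  
>* s0   s1  s2 
 * s1   s3  s4 
 * s2   s3  s5 
 * s3   s6  s4 
   s4   s4  s4 
 * s5   s6  s7 
 * s6   s8  s4 
 * s7   s8  s8 
 * s8   s4  s4 
(> = start, * = accepting)

start=s0 accept=s0,s1,s2,s3,s5,s6,s7,s8 s0-a->s1 s0-b->s2 s1-a->s3 s1-b->s4 s2-a->s3 s2-b->s5 s3-a->s6 s3-b->s4 s4-a->s4 s4-b->s4 s5-a->s6 s5-b->s7 s6-a->s8 s6-b->s4 s7-a->s8 s7-b->s8 s8-a->s4 s8-b->s4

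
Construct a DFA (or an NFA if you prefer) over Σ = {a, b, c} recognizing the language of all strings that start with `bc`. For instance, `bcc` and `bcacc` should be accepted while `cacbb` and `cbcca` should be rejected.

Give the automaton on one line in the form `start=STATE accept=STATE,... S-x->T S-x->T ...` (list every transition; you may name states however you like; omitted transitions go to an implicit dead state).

Check the first 2 symbols one by one: q0 through q1 record how many have matched `bc` so far; any wrong symbol goes to the dead state q3. After all 2 match we enter the accepting sink q2.
4 states suffice.
        a   b   c  
>  q0   q3  q1  q3 
   q1   q3  q3  q2 
 * q2   q2  q2  q2 
   q3   q3  q3  q3 
(> = start, * = accepting)

start=q0 accept=q2 q0-a->q3 q0-b->q1 q0-c->q3 q1-a->q3 q1-b->q3 q1-c->q2 q2-a->q2 q2-b->q2 q2-c->q2 q3-a->q3 q3-b->q3 q3-c->q3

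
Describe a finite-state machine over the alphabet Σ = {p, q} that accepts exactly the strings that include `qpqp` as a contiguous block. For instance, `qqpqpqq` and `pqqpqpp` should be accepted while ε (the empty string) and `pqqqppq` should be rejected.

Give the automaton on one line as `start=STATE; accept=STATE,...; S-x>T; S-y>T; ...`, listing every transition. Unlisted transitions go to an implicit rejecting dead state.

Track how much of `qpqp` has been matched so far: state S0 is no progress, S4 is the absorbing accept state reached once `qpqp` has occurred. Intermediate states record partial matches; on a mismatch, fall back to the longest reusable overlap.
With 5 states:
        p   q  
>  S0   S0  S1 
   S1   S2  S1 
   S2   S0  S3 
   S3   S4  S1 
 * S4   S4  S4 
(> = start, * = accepting)

start=S0; accept=S4; S0-p>S0; S0-q>S1; S1-p>S2; S1-q>S1; S2-p>S0; S2-q>S3; S3-p>S4; S3-q>S1; S4-p>S4; S4-q>S4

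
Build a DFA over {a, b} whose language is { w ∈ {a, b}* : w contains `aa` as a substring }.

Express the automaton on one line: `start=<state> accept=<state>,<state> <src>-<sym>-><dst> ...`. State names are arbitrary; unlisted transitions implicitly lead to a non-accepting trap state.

States S0..S1 record the length of the longest prefix of `aa` that matches the current input suffix. Reaching S2 means `aa` has been seen, and we stay there forever. Accept from S2.
        a   b  
>  S0   S1  S0 
   S1   S2  S0 
 * S2   S2  S2 
(> = start, * = accepting)

start=S0 accept=S2 S0-a->S1 S0-b->S0 S1-a->S2 S1-b->S0 S2-a->S2 S2-b->S2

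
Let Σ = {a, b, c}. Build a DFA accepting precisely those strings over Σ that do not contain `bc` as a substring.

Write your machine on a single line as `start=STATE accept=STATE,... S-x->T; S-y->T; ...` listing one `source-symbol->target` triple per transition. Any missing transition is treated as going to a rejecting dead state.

Track partial matches of the forbidden pattern `bc`. State q2 is a dead state reached once `bc` has occurred; every other state accepts. q0 means no part of `bc` is currently matched.
3 states suffice.
        a   b   c  
>* q0   q0  q1  q0 
 * q1   q0  q1  q2 
   q2   q2  q2  q2 
(> = start, * = accepting)

start=q0; accept=q0,q1; q0-a->q0; q0-b->q1; q0-c->q0; q1-a->q0; q1-b->q1; q1-c->q2; q2-a->q2; q2-b->q2; q2-c->q2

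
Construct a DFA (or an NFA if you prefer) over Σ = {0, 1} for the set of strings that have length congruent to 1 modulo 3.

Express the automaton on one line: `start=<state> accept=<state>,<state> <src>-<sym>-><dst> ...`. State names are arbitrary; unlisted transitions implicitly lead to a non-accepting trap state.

start=q0 accept=q1 q0-0->q1 q0-1->q1 q1-0->q2 q1-1->q2 q2-0->q0 q2-1->q0

Count input length modulo 3: every symbol advances one step around the cycle q0 → q1 → q2 → q0. Accept at q1.
With 3 states:
        0   1  
>  q0   q1  q1 
 * q1   q2  q2 
   q2   q0  q0 
(> = start, * = accepting)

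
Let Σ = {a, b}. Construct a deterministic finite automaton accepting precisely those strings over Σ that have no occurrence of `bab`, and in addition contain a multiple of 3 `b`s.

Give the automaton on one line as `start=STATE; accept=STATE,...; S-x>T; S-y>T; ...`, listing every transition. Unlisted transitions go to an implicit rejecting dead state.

start=S0; accept=S0,S7,S10; S0-a>S0; S0-b>S1; S1-a>S2; S1-b>S3; S2-a>S4; S2-b>S5; S3-a>S6; S3-b>S7; S4-a>S4; S4-b>S3; S5-a>S5; S5-b>S8; S6-a>S9; S6-b>S8; S7-a>S10; S7-b>S1; S8-a>S8; S8-b>S11; S9-a>S9; S9-b>S7; S10-a>S0; S10-b>S11; S11-a>S11; S11-b>S5

Handle the two conditions separately and then intersect. One (4 states) tracks partial matches of the forbidden pattern `bab`; the other (3 states) tracks the count of `b`s modulo 3. Each combined state is a pair, one component from each; accept when both components accept.
12 states suffice.
          a    b  
>* S0     S0   S1 
   S1     S2   S3 
   S2     S4   S5 
   S3     S6   S7 
   S4     S4   S3 
   S5     S5   S8 
   S6     S9   S8 
 * S7    S10   S1 
   S8     S8  S11 
   S9     S9   S7 
 * S10    S0  S11 
   S11   S11   S5 
(> = start, * = accepting)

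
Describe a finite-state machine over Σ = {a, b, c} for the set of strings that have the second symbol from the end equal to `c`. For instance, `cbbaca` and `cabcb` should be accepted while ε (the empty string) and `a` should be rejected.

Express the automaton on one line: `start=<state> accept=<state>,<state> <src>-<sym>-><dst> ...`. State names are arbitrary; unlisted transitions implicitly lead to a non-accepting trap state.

start=s0 accept=s10,s11,s12 s0-a->s1 s0-b->s2 s0-c->s3 s1-a->s4 s1-b->s5 s1-c->s6 s2-a->s7 s2-b->s8 s2-c->s9 s3-a->s10 s3-b->s11 s3-c->s12 s4-a->s4 s4-b->s5 s4-c->s6 s5-a->s7 s5-b->s8 s5-c->s9 s6-a->s10 s6-b->s11 s6-c->s12 s7-a->s4 s7-b->s5 s7-c->s6 s8-a->s7 s8-b->s8 s8-c->s9 s9-a->s10 s9-b->s11 s9-c->s12 s10-a->s4 s10-b->s5 s10-c->s6 s11-a->s7 s11-b->s8 s11-c->s9 s12-a->s10 s12-b->s11 s12-c->s12

Because acceptance depends on a position counted from the end, the machine has to buffer the most recent 2 symbols. Make each state the string of the last up-to-2 symbols read; on input `x` shift the window left and append `x`. Accept when the buffered window has length 2 and begins with `c`.
A 13-state machine:
          a    b    c  
>  s0     s1   s2   s3 
   s1     s4   s5   s6 
   s2     s7   s8   s9 
   s3    s10  s11  s12 
   s4     s4   s5   s6 
   s5     s7   s8   s9 
   s6    s10  s11  s12 
   s7     s4   s5   s6 
   s8     s7   s8   s9 
   s9    s10  s11  s12 
 * s10    s4   s5   s6 
 * s11    s7   s8   s9 
 * s12   s10  s11  s12 
(> = start, * = accepting)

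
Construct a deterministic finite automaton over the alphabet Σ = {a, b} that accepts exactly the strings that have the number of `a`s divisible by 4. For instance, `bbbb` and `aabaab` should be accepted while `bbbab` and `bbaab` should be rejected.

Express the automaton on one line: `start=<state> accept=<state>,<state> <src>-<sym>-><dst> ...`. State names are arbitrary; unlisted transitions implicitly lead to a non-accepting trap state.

start=s0 accept=s0 s0-a->s1 s0-b->s0 s1-a->s2 s1-b->s1 s2-a->s3 s2-b->s2 s3-a->s0 s3-b->s3

The only thing that matters is how many `a`s have appeared, reduced mod 4. Use one state per residue: s0 for 0, …, s3 for 3. Reading `a` moves to the next residue; anything else stays put. s0 is accepting.
4 states suffice.
        a   b  
>* s0   s1  s0 
   s1   s2  s1 
   s2   s3  s2 
   s3   s0  s3 
(> = start, * = accepting)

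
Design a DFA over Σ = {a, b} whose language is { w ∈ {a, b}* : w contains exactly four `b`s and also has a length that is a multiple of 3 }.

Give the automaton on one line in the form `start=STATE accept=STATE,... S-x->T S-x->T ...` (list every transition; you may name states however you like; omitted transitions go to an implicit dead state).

Build one automaton per condition and run them in lockstep. The first has 6 states tracking the count of `b`s, saturating at 5; the second has 3 states tracking the input length modulo 3. A product state is a pair (one from each), accepting exactly when both do. Minimizing collapses redundant product states.
With 16 states:
          a    b  
>  q0     q1   q2 
   q1     q3   q4 
   q2     q4   q5 
   q3     q0   q6 
   q4     q6   q7 
   q5     q7   q8 
   q6     q2   q9 
   q7     q9  q10 
   q8    q10  q11 
   q9     q5  q12 
   q10   q12  q13 
   q11   q13  q14 
   q12    q8  q15 
   q13   q15  q14 
   q14   q14  q14 
 * q15   q11  q14 
(> = start, * = accepting)

start=q0 accept=q15 q0-a->q1 q0-b->q2 q1-a->q3 q1-b->q4 q2-a->q4 q2-b->q5 q3-a->q0 q3-b->q6 q4-a->q6 q4-b->q7 q5-a->q7 q5-b->q8 q6-a->q2 q6-b->q9 q7-a->q9 q7-b->q10 q8-a->q10 q8-b->q11 q9-a->q5 q9-b->q12 q10-a->q12 q10-b->q13 q11-a->q13 q11-b->q14 q12-a->q8 q12-b->q15 q13-a->q15 q13-b->q14 q14-a->q14 q14-b->q14 q15-a->q11 q15-b->q14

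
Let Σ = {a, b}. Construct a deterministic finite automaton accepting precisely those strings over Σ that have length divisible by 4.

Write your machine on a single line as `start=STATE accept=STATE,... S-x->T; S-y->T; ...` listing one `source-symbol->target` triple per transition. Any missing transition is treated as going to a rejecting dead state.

start=q0; accept=q0; q0-a->q1; q0-b->q1; q1-a->q2; q1-b->q2; q2-a->q3; q2-b->q3; q3-a->q0; q3-b->q0

Only the length mod 4 matters, so use a 4-cycle: from any state, every input symbol moves to the next state, wrapping q3 back to q0. Mark q0 accepting.
A 4-state machine:
        a   b  
>* q0   q1  q1 
   q1   q2  q2 
   q2   q3  q3 
   q3   q0  q0 
(> = start, * = accepting)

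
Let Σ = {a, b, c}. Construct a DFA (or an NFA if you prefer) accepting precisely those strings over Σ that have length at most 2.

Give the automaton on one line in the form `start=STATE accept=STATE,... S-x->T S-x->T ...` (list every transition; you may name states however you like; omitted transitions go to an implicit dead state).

We only need to distinguish lengths 0, 1, …, 2, and '>2'. Chain S0 → S1 → S2 → S3 on every symbol, with S3 looping. Accepting states: {S0, S1, S2}.
With 4 states:
        a   b   c  
>* S0   S1  S1  S1 
 * S1   S2  S2  S2 
 * S2   S3  S3  S3 
   S3   S3  S3  S3 
(> = start, * = accepting)

start=S0 accept=S0,S1,S2 S0-a->S1 S0-b->S1 S0-c->S1 S1-a->S2 S1-b->S2 S1-c->S2 S2-a->S3 S2-b->S3 S2-c->S3 S3-a->S3 S3-b->S3 S3-c->S3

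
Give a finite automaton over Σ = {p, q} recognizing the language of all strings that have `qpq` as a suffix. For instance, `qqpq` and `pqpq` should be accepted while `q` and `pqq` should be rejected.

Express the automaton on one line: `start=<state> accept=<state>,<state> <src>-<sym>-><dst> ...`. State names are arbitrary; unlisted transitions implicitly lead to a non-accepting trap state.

start=s0 accept=s3 s0-p->s0 s0-q->s1 s1-p->s2 s1-q->s1 s2-p->s0 s2-q->s3 s3-p->s2 s3-q->s1

Remember how much of `qpq` the current input suffix matches. State s0 means no match yet; s1 means the last symbol is `q`; s2 means the last 2 symbols are `qp`; s3 means the last 3 symbols are `qpq`. Only s3 accepts. On a mismatch, fall back to the longest proper suffix that is still a prefix of `qpq`.
With 4 states:
        p   q  
>  s0   s0  s1 
   s1   s2  s1 
   s2   s0  s3 
 * s3   s2  s1 
(> = start, * = accepting)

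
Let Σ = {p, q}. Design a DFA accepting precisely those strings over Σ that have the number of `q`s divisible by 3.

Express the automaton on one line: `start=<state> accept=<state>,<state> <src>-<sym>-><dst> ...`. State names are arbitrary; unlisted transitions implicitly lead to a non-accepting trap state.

start=A accept=A A-p->A A-q->B B-p->B B-q->C C-p->C C-q->A

The only thing that matters is how many `q`s have appeared, reduced mod 3. Use one state per residue: A for 0, …, C for 2. Reading `q` moves to the next residue; anything else stays put. A is accepting.
       p  q 
>* A   A  B 
   B   B  C 
   C   C  A 
(> = start, * = accepting)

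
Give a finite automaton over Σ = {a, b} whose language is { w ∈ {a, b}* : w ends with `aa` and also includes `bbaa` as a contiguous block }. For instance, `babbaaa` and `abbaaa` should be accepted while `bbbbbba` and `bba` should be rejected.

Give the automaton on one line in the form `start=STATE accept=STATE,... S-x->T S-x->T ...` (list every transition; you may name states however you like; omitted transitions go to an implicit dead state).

Run two small machines in parallel and take their product. The first has 3 states tracking how much of the suffix `aa` has currently been matched; the second has 5 states tracking whether and how much of `bbaa` has been seen. A product state is a pair (one from each), accepting exactly when both do. Equivalent product states are then merged.
        a   b  
>  q0   q0  q1 
   q1   q0  q2 
   q2   q3  q2 
   q3   q4  q1 
 * q4   q4  q5 
   q5   q6  q5 
   q6   q4  q5 
(> = start, * = accepting)

start=q0 accept=q4 q0-a->q0 q0-b->q1 q1-a->q0 q1-b->q2 q2-a->q3 q2-b->q2 q3-a->q4 q3-b->q1 q4-a->q4 q4-b->q5 q5-a->q6 q5-b->q5 q6-a->q4 q6-b->q5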